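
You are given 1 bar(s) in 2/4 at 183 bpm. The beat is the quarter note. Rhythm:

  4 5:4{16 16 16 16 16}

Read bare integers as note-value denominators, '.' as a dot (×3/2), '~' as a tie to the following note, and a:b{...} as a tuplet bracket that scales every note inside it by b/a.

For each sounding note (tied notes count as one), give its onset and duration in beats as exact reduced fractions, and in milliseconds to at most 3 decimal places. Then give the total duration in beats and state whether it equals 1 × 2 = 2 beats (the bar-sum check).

1) 0.0ms=0b +327.869ms=1b
2) 327.869ms=1b +65.574ms=1/5b
3) 393.443ms=6/5b +65.574ms=1/5b
4) 459.016ms=7/5b +65.574ms=1/5b
5) 524.59ms=8/5b +65.574ms=1/5b
6) 590.164ms=9/5b +65.574ms=1/5b
Σ=2b of 2 (183bpm 2/4) — PASS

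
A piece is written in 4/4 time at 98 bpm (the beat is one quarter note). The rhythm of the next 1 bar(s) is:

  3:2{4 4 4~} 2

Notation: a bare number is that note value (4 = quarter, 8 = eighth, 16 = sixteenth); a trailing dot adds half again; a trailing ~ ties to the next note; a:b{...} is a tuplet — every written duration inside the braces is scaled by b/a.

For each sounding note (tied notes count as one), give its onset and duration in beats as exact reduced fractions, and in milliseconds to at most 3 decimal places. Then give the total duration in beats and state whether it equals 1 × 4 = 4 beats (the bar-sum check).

1) 0.0ms=0b +408.163ms=2/3b
2) 408.163ms=2/3b +408.163ms=2/3b
3) 816.327ms=4/3b +1632.653ms=8/3b
Σ=4b of 4 (98bpm 4/4) — PASS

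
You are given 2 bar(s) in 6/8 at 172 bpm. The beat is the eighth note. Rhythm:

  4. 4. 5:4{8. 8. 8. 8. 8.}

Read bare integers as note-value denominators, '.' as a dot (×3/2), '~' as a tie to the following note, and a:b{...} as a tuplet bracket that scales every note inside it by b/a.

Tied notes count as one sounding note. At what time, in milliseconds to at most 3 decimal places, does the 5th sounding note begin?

1. 0.0ms @ 0 + 1046.512ms (3)
2. 1046.512ms @ 3 + 1046.512ms (3)
3. 2093.023ms @ 6 + 418.605ms (6/5)
4. 2511.628ms @ 36/5 + 418.605ms (6/5)
5. 2930.233ms @ 42/5 + 418.605ms (6/5)
6. 3348.837ms @ 48/5 + 418.605ms (6/5)
7. 3767.442ms @ 54/5 + 418.605ms (6/5)

note 5 onset = 42/5b = 2930.233ms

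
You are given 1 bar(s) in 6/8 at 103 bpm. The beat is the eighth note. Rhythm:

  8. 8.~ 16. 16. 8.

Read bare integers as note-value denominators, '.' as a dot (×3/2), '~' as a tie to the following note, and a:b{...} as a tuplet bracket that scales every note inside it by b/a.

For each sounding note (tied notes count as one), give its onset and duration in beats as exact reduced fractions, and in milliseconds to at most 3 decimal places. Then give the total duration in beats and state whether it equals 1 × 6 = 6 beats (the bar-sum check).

1) 0.0ms=0b +873.786ms=3/2b
2) 873.786ms=3/2b +1310.68ms=9/4b
3) 2184.466ms=15/4b +436.893ms=3/4b
4) 2621.359ms=9/2b +873.786ms=3/2b
Σ=6b of 6 (103bpm 6/8) — PASS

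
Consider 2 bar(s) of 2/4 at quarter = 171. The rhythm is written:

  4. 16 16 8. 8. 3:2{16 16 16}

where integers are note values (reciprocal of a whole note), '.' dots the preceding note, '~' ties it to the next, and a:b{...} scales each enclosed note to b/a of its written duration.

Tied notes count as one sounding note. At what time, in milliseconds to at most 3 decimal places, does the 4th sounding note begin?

note 4 onset = 2b = 701.754ms

1. 0.0ms @ 0 + 526.316ms (3/2)
2. 526.316ms @ 3/2 + 87.719ms (1/4)
3. 614.035ms @ 7/4 + 87.719ms (1/4)
4. 701.754ms @ 2 + 263.158ms (3/4)
5. 964.912ms @ 11/4 + 263.158ms (3/4)
6. 1228.07ms @ 7/2 + 58.48ms (1/6)
7. 1286.55ms @ 11/3 + 58.48ms (1/6)
8. 1345.029ms @ 23/6 + 58.48ms (1/6)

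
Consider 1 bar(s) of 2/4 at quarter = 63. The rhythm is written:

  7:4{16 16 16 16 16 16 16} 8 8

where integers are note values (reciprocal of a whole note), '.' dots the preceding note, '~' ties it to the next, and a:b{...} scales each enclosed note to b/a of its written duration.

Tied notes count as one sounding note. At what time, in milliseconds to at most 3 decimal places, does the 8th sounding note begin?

note 8 onset = 1b = 952.381ms

1. 0.0ms @ 0 + 136.054ms (1/7)
2. 136.054ms @ 1/7 + 136.054ms (1/7)
3. 272.109ms @ 2/7 + 136.054ms (1/7)
4. 408.163ms @ 3/7 + 136.054ms (1/7)
5. 544.218ms @ 4/7 + 136.054ms (1/7)
6. 680.272ms @ 5/7 + 136.054ms (1/7)
7. 816.327ms @ 6/7 + 136.054ms (1/7)
8. 952.381ms @ 1 + 476.19ms (1/2)
9. 1428.571ms @ 3/2 + 476.19ms (1/2)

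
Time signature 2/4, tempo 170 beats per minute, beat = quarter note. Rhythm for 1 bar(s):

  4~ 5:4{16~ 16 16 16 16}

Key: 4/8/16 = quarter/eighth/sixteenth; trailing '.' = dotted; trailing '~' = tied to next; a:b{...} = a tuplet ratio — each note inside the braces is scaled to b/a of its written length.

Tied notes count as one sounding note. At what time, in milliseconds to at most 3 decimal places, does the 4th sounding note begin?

note 4 onset = 9/5b = 635.294ms

1. 0.0ms @ 0 + 494.118ms (7/5)
2. 494.118ms @ 7/5 + 70.588ms (1/5)
3. 564.706ms @ 8/5 + 70.588ms (1/5)
4. 635.294ms @ 9/5 + 70.588ms (1/5)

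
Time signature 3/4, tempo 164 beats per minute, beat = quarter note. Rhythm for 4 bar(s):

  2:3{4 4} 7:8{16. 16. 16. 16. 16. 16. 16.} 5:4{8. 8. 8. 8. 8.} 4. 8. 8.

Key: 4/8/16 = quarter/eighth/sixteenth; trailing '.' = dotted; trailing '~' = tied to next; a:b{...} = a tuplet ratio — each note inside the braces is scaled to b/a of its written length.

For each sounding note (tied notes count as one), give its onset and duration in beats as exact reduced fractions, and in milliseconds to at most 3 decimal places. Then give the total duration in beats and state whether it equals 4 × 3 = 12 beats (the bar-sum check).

1) 0.0ms=0b +548.78ms=3/2b
2) 548.78ms=3/2b +548.78ms=3/2b
3) 1097.561ms=3b +156.794ms=3/7b
4) 1254.355ms=24/7b +156.794ms=3/7b
5) 1411.15ms=27/7b +156.794ms=3/7b
6) 1567.944ms=30/7b +156.794ms=3/7b
7) 1724.739ms=33/7b +156.794ms=3/7b
8) 1881.533ms=36/7b +156.794ms=3/7b
9) 2038.328ms=39/7b +156.794ms=3/7b
10) 2195.122ms=6b +219.512ms=3/5b
11) 2414.634ms=33/5b +219.512ms=3/5b
12) 2634.146ms=36/5b +219.512ms=3/5b
13) 2853.659ms=39/5b +219.512ms=3/5b
14) 3073.171ms=42/5b +219.512ms=3/5b
15) 3292.683ms=9b +548.78ms=3/2b
16) 3841.463ms=21/2b +274.39ms=3/4b
17) 4115.854ms=45/4b +274.39ms=3/4b
Σ=12b of 12 (164bpm 3/4) — PASS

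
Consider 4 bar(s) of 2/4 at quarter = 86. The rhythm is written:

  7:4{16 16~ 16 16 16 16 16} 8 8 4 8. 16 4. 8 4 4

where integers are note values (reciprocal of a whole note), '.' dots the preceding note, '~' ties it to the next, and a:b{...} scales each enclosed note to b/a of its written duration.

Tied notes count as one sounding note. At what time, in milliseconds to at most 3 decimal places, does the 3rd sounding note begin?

note 3 onset = 3/7b = 299.003ms

1. 0.0ms @ 0 + 99.668ms (1/7)
2. 99.668ms @ 1/7 + 199.336ms (2/7)
3. 299.003ms @ 3/7 + 99.668ms (1/7)
4. 398.671ms @ 4/7 + 99.668ms (1/7)
5. 498.339ms @ 5/7 + 99.668ms (1/7)
6. 598.007ms @ 6/7 + 99.668ms (1/7)
7. 697.674ms @ 1 + 348.837ms (1/2)
8. 1046.512ms @ 3/2 + 348.837ms (1/2)
9. 1395.349ms @ 2 + 697.674ms (1)
10. 2093.023ms @ 3 + 523.256ms (3/4)
11. 2616.279ms @ 15/4 + 174.419ms (1/4)
12. 2790.698ms @ 4 + 1046.512ms (3/2)
13. 3837.209ms @ 11/2 + 348.837ms (1/2)
14. 4186.047ms @ 6 + 697.674ms (1)
15. 4883.721ms @ 7 + 697.674ms (1)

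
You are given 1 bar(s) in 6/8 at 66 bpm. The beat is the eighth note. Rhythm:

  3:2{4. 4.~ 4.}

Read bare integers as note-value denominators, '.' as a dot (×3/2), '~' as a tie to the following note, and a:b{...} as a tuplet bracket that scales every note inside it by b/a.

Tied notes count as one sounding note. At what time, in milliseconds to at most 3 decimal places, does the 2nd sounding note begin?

note 2 onset = 2b = 1818.182ms

1. 0.0ms @ 0 + 1818.182ms (2)
2. 1818.182ms @ 2 + 3636.364ms (4)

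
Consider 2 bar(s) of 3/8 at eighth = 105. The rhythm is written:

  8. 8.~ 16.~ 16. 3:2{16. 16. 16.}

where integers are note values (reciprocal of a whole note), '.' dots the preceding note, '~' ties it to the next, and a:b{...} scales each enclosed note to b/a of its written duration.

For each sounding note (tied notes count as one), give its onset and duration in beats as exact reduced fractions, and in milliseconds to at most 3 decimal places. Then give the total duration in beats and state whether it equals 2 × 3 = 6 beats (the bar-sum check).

1) 0.0ms=0b +857.143ms=3/2b
2) 857.143ms=3/2b +1714.286ms=3b
3) 2571.429ms=9/2b +285.714ms=1/2b
4) 2857.143ms=5b +285.714ms=1/2b
5) 3142.857ms=11/2b +285.714ms=1/2b
Σ=6b of 6 (105bpm 3/8) — PASS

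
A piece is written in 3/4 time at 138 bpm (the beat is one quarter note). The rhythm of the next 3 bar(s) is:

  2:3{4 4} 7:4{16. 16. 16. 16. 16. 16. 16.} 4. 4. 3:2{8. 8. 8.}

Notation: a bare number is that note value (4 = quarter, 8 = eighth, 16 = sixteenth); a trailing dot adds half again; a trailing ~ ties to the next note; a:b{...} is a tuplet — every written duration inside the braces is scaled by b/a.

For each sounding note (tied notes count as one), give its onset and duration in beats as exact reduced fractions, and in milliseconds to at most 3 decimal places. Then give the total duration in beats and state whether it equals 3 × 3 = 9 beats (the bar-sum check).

1) 0.0ms=0b +652.174ms=3/2b
2) 652.174ms=3/2b +652.174ms=3/2b
3) 1304.348ms=3b +93.168ms=3/14b
4) 1397.516ms=45/14b +93.168ms=3/14b
5) 1490.683ms=24/7b +93.168ms=3/14b
6) 1583.851ms=51/14b +93.168ms=3/14b
7) 1677.019ms=27/7b +93.168ms=3/14b
8) 1770.186ms=57/14b +93.168ms=3/14b
9) 1863.354ms=30/7b +93.168ms=3/14b
10) 1956.522ms=9/2b +652.174ms=3/2b
11) 2608.696ms=6b +652.174ms=3/2b
12) 3260.87ms=15/2b +217.391ms=1/2b
13) 3478.261ms=8b +217.391ms=1/2b
14) 3695.652ms=17/2b +217.391ms=1/2b
Σ=9b of 9 (138bpm 3/4) — PASS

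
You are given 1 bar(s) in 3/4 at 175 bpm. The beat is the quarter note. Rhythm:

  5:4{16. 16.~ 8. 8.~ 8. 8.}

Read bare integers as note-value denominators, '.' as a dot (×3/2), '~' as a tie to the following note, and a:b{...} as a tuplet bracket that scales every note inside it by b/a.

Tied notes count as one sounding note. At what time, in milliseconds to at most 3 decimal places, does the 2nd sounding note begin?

1. 0.0ms @ 0 + 102.857ms (3/10)
2. 102.857ms @ 3/10 + 308.571ms (9/10)
3. 411.429ms @ 6/5 + 411.429ms (6/5)
4. 822.857ms @ 12/5 + 205.714ms (3/5)

note 2 onset = 3/10b = 102.857ms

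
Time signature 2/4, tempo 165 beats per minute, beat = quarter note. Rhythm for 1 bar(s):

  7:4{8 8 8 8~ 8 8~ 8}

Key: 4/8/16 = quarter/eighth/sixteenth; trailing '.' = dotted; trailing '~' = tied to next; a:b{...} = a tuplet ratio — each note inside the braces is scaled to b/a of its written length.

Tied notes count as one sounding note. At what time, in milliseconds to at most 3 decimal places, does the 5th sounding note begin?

note 5 onset = 10/7b = 519.481ms

1. 0.0ms @ 0 + 103.896ms (2/7)
2. 103.896ms @ 2/7 + 103.896ms (2/7)
3. 207.792ms @ 4/7 + 103.896ms (2/7)
4. 311.688ms @ 6/7 + 207.792ms (4/7)
5. 519.481ms @ 10/7 + 207.792ms (4/7)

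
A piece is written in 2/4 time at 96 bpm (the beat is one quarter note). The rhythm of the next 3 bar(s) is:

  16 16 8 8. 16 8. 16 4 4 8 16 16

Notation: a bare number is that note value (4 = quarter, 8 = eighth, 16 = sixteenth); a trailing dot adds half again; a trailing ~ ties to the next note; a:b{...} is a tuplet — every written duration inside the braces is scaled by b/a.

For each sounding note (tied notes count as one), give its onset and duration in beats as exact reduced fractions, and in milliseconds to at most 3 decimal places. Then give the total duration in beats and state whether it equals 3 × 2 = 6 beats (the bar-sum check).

1) 0.0ms=0b +156.25ms=1/4b
2) 156.25ms=1/4b +156.25ms=1/4b
3) 312.5ms=1/2b +312.5ms=1/2b
4) 625.0ms=1b +468.75ms=3/4b
5) 1093.75ms=7/4b +156.25ms=1/4b
6) 1250.0ms=2b +468.75ms=3/4b
7) 1718.75ms=11/4b +156.25ms=1/4b
8) 1875.0ms=3b +625.0ms=1b
9) 2500.0ms=4b +625.0ms=1b
10) 3125.0ms=5b +312.5ms=1/2b
11) 3437.5ms=11/2b +156.25ms=1/4b
12) 3593.75ms=23/4b +156.25ms=1/4b
Σ=6b of 6 (96bpm 2/4) — PASS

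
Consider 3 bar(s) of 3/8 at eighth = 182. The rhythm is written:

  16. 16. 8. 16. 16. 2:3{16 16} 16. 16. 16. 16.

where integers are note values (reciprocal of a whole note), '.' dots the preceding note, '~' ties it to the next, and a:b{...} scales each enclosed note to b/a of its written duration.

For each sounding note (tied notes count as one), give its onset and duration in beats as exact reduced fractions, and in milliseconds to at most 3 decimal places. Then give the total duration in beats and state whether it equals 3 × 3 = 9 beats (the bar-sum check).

1) 0.0ms=0b +247.253ms=3/4b
2) 247.253ms=3/4b +247.253ms=3/4b
3) 494.505ms=3/2b +494.505ms=3/2b
4) 989.011ms=3b +247.253ms=3/4b
5) 1236.264ms=15/4b +247.253ms=3/4b
6) 1483.516ms=9/2b +247.253ms=3/4b
7) 1730.769ms=21/4b +247.253ms=3/4b
8) 1978.022ms=6b +247.253ms=3/4b
9) 2225.275ms=27/4b +247.253ms=3/4b
10) 2472.527ms=15/2b +247.253ms=3/4b
11) 2719.78ms=33/4b +247.253ms=3/4b
Σ=9b of 9 (182bpm 3/8) — PASS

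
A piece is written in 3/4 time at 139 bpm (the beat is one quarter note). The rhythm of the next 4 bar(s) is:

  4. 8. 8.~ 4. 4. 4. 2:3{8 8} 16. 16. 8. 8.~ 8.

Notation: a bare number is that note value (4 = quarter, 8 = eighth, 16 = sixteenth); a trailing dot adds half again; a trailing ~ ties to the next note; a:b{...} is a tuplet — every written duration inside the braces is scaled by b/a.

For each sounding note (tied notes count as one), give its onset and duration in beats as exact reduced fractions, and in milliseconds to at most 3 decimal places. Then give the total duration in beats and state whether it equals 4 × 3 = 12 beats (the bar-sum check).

1) 0.0ms=0b +647.482ms=3/2b
2) 647.482ms=3/2b +323.741ms=3/4b
3) 971.223ms=9/4b +971.223ms=9/4b
4) 1942.446ms=9/2b +647.482ms=3/2b
5) 2589.928ms=6b +647.482ms=3/2b
6) 3237.41ms=15/2b +323.741ms=3/4b
7) 3561.151ms=33/4b +323.741ms=3/4b
8) 3884.892ms=9b +161.871ms=3/8b
9) 4046.763ms=75/8b +161.871ms=3/8b
10) 4208.633ms=39/4b +323.741ms=3/4b
11) 4532.374ms=21/2b +647.482ms=3/2b
Σ=12b of 12 (139bpm 3/4) — PASS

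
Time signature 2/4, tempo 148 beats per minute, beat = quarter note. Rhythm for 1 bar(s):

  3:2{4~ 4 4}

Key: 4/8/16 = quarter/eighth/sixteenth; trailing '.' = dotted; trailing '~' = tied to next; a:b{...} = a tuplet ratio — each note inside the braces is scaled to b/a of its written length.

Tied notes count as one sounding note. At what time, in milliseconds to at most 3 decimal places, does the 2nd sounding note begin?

1. 0.0ms @ 0 + 540.541ms (4/3)
2. 540.541ms @ 4/3 + 270.27ms (2/3)

note 2 onset = 4/3b = 540.541ms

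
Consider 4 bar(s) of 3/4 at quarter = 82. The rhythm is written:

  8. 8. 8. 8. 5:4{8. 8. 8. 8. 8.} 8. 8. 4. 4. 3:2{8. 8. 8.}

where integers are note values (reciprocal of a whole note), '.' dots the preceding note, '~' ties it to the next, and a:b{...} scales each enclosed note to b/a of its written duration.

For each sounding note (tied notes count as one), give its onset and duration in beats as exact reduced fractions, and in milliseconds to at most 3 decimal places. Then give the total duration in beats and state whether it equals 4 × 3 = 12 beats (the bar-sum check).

1) 0.0ms=0b +548.78ms=3/4b
2) 548.78ms=3/4b +548.78ms=3/4b
3) 1097.561ms=3/2b +548.78ms=3/4b
4) 1646.341ms=9/4b +548.78ms=3/4b
5) 2195.122ms=3b +439.024ms=3/5b
6) 2634.146ms=18/5b +439.024ms=3/5b
7) 3073.171ms=21/5b +439.024ms=3/5b
8) 3512.195ms=24/5b +439.024ms=3/5b
9) 3951.22ms=27/5b +439.024ms=3/5b
10) 4390.244ms=6b +548.78ms=3/4b
11) 4939.024ms=27/4b +548.78ms=3/4b
12) 5487.805ms=15/2b +1097.561ms=3/2b
13) 6585.366ms=9b +1097.561ms=3/2b
14) 7682.927ms=21/2b +365.854ms=1/2b
15) 8048.78ms=11b +365.854ms=1/2b
16) 8414.634ms=23/2b +365.854ms=1/2b
Σ=12b of 12 (82bpm 3/4) — PASS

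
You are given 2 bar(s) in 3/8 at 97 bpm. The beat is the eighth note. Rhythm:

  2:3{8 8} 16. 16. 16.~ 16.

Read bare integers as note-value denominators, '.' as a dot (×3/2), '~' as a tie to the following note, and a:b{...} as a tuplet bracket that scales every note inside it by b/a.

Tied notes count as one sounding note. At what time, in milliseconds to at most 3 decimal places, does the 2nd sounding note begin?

note 2 onset = 3/2b = 927.835ms

1. 0.0ms @ 0 + 927.835ms (3/2)
2. 927.835ms @ 3/2 + 927.835ms (3/2)
3. 1855.67ms @ 3 + 463.918ms (3/4)
4. 2319.588ms @ 15/4 + 463.918ms (3/4)
5. 2783.505ms @ 9/2 + 927.835ms (3/2)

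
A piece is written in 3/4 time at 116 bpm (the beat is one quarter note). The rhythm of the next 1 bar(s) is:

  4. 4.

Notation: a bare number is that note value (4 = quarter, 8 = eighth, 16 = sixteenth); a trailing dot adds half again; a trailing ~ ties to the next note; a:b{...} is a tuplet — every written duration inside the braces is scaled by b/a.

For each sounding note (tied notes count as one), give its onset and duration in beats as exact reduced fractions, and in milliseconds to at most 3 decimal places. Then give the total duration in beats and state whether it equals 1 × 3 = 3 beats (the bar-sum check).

1) 0.0ms=0b +775.862ms=3/2b
2) 775.862ms=3/2b +775.862ms=3/2b
Σ=3b of 3 (116bpm 3/4) — PASS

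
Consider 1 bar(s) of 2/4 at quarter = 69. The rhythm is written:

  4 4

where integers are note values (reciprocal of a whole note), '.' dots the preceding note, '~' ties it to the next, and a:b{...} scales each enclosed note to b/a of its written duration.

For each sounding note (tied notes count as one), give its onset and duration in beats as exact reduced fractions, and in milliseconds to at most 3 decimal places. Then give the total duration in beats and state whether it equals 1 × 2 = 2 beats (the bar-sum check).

1) 0.0ms=0b +869.565ms=1b
2) 869.565ms=1b +869.565ms=1b
Σ=2b of 2 (69bpm 2/4) — PASS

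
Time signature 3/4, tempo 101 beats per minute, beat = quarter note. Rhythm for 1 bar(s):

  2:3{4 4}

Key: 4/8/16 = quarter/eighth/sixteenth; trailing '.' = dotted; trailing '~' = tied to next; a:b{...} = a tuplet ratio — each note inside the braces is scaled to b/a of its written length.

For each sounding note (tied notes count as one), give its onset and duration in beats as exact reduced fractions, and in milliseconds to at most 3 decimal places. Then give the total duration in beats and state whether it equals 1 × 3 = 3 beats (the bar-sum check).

1) 0.0ms=0b +891.089ms=3/2b
2) 891.089ms=3/2b +891.089ms=3/2b
Σ=3b of 3 (101bpm 3/4) — PASS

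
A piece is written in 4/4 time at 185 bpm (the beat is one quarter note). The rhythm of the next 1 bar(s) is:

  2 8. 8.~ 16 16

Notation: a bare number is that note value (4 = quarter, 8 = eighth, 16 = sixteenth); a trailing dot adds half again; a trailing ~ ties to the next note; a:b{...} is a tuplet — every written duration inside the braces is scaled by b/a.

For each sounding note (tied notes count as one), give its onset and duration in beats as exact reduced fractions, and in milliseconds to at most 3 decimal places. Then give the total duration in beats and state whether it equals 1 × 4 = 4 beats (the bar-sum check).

1) 0.0ms=0b +648.649ms=2b
2) 648.649ms=2b +243.243ms=3/4b
3) 891.892ms=11/4b +324.324ms=1b
4) 1216.216ms=15/4b +81.081ms=1/4b
Σ=4b of 4 (185bpm 4/4) — PASS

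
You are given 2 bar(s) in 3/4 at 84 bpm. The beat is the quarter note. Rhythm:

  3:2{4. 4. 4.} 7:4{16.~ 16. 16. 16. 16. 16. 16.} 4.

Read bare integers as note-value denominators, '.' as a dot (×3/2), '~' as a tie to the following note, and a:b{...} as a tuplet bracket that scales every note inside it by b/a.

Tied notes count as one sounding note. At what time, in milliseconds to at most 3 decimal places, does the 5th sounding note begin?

1. 0.0ms @ 0 + 714.286ms (1)
2. 714.286ms @ 1 + 714.286ms (1)
3. 1428.571ms @ 2 + 714.286ms (1)
4. 2142.857ms @ 3 + 306.122ms (3/7)
5. 2448.98ms @ 24/7 + 153.061ms (3/14)
6. 2602.041ms @ 51/14 + 153.061ms (3/14)
7. 2755.102ms @ 27/7 + 153.061ms (3/14)
8. 2908.163ms @ 57/14 + 153.061ms (3/14)
9. 3061.224ms @ 30/7 + 153.061ms (3/14)
10. 3214.286ms @ 9/2 + 1071.429ms (3/2)

note 5 onset = 24/7b = 2448.98ms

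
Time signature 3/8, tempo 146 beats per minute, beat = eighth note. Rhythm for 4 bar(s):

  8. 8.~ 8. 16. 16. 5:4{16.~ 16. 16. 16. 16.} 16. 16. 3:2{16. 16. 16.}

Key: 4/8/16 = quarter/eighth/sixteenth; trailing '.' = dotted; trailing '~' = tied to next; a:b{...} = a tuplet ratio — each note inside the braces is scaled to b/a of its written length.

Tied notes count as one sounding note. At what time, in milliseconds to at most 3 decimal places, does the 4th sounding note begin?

note 4 onset = 21/4b = 2157.534ms

1. 0.0ms @ 0 + 616.438ms (3/2)
2. 616.438ms @ 3/2 + 1232.877ms (3)
3. 1849.315ms @ 9/2 + 308.219ms (3/4)
4. 2157.534ms @ 21/4 + 308.219ms (3/4)
5. 2465.753ms @ 6 + 493.151ms (6/5)
6. 2958.904ms @ 36/5 + 246.575ms (3/5)
7. 3205.479ms @ 39/5 + 246.575ms (3/5)
8. 3452.055ms @ 42/5 + 246.575ms (3/5)
9. 3698.63ms @ 9 + 308.219ms (3/4)
10. 4006.849ms @ 39/4 + 308.219ms (3/4)
11. 4315.068ms @ 21/2 + 205.479ms (1/2)
12. 4520.548ms @ 11 + 205.479ms (1/2)
13. 4726.027ms @ 23/2 + 205.479ms (1/2)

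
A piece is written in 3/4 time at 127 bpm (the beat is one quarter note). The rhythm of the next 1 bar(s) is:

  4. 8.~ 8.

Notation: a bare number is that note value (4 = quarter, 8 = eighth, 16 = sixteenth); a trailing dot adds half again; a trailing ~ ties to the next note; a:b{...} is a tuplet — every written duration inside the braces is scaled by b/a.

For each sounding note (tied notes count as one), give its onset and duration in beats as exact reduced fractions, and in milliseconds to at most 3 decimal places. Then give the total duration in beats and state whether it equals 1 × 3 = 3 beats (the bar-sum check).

1) 0.0ms=0b +708.661ms=3/2b
2) 708.661ms=3/2b +708.661ms=3/2b
Σ=3b of 3 (127bpm 3/4) — PASS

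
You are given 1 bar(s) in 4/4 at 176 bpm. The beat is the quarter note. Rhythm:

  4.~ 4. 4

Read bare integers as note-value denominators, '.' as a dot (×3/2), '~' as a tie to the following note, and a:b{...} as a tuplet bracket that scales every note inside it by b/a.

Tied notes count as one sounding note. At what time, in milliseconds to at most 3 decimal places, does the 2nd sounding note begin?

1. 0.0ms @ 0 + 1022.727ms (3)
2. 1022.727ms @ 3 + 340.909ms (1)

note 2 onset = 3b = 1022.727ms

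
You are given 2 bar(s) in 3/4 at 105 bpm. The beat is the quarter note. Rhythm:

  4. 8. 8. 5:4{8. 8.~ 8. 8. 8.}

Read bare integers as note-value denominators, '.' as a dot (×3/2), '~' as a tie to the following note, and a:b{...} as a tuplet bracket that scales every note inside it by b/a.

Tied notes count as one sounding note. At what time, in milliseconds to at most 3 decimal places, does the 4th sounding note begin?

note 4 onset = 3b = 1714.286ms

1. 0.0ms @ 0 + 857.143ms (3/2)
2. 857.143ms @ 3/2 + 428.571ms (3/4)
3. 1285.714ms @ 9/4 + 428.571ms (3/4)
4. 1714.286ms @ 3 + 342.857ms (3/5)
5. 2057.143ms @ 18/5 + 685.714ms (6/5)
6. 2742.857ms @ 24/5 + 342.857ms (3/5)
7. 3085.714ms @ 27/5 + 342.857ms (3/5)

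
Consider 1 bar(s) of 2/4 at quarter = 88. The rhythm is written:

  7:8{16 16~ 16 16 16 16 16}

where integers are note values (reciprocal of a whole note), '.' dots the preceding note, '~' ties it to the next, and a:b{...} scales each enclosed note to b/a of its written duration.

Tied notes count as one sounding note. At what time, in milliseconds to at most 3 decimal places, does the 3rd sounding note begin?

1. 0.0ms @ 0 + 194.805ms (2/7)
2. 194.805ms @ 2/7 + 389.61ms (4/7)
3. 584.416ms @ 6/7 + 194.805ms (2/7)
4. 779.221ms @ 8/7 + 194.805ms (2/7)
5. 974.026ms @ 10/7 + 194.805ms (2/7)
6. 1168.831ms @ 12/7 + 194.805ms (2/7)

note 3 onset = 6/7b = 584.416ms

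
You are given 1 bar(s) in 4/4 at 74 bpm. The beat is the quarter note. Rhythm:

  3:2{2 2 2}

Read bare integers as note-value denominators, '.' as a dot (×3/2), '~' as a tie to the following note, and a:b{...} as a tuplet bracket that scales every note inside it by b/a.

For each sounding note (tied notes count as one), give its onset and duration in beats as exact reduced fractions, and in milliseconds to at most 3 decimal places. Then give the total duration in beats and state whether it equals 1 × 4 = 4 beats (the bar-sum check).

1) 0.0ms=0b +1081.081ms=4/3b
2) 1081.081ms=4/3b +1081.081ms=4/3b
3) 2162.162ms=8/3b +1081.081ms=4/3b
Σ=4b of 4 (74bpm 4/4) — PASS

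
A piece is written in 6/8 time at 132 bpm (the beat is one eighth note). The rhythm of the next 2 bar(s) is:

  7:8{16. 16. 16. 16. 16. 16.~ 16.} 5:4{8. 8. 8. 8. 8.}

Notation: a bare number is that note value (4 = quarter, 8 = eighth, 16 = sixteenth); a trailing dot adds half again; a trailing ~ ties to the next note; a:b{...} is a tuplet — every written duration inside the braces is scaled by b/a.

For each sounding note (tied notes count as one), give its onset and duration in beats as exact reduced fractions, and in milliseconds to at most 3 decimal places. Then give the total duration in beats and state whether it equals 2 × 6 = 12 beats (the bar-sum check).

1) 0.0ms=0b +389.61ms=6/7b
2) 389.61ms=6/7b +389.61ms=6/7b
3) 779.221ms=12/7b +389.61ms=6/7b
4) 1168.831ms=18/7b +389.61ms=6/7b
5) 1558.442ms=24/7b +389.61ms=6/7b
6) 1948.052ms=30/7b +779.221ms=12/7b
7) 2727.273ms=6b +545.455ms=6/5b
8) 3272.727ms=36/5b +545.455ms=6/5b
9) 3818.182ms=42/5b +545.455ms=6/5b
10) 4363.636ms=48/5b +545.455ms=6/5b
11) 4909.091ms=54/5b +545.455ms=6/5b
Σ=12b of 12 (132bpm 6/8) — PASS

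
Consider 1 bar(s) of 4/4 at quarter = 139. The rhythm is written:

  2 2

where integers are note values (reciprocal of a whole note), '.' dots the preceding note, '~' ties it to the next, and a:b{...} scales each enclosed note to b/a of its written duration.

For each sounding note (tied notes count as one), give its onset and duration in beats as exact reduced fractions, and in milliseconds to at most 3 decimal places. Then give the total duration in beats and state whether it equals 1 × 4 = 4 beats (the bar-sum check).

1) 0.0ms=0b +863.309ms=2b
2) 863.309ms=2b +863.309ms=2b
Σ=4b of 4 (139bpm 4/4) — PASS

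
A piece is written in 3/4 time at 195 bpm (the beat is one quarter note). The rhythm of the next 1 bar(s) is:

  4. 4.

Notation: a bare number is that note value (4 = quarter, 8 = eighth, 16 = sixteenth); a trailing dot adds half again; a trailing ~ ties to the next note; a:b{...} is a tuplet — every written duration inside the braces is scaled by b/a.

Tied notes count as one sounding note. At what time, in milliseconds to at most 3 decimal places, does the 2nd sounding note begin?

note 2 onset = 3/2b = 461.538ms

1. 0.0ms @ 0 + 461.538ms (3/2)
2. 461.538ms @ 3/2 + 461.538ms (3/2)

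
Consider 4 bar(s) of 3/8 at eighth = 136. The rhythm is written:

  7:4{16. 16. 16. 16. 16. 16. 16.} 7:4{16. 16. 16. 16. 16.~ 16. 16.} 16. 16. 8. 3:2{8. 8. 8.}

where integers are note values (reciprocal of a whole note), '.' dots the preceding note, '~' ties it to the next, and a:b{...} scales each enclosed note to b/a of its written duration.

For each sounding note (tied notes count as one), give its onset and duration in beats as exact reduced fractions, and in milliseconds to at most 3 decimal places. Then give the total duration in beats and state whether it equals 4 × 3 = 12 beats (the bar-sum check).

1) 0.0ms=0b +189.076ms=3/7b
2) 189.076ms=3/7b +189.076ms=3/7b
3) 378.151ms=6/7b +189.076ms=3/7b
4) 567.227ms=9/7b +189.076ms=3/7b
5) 756.303ms=12/7b +189.076ms=3/7b
6) 945.378ms=15/7b +189.076ms=3/7b
7) 1134.454ms=18/7b +189.076ms=3/7b
8) 1323.529ms=3b +189.076ms=3/7b
9) 1512.605ms=24/7b +189.076ms=3/7b
10) 1701.681ms=27/7b +189.076ms=3/7b
11) 1890.756ms=30/7b +189.076ms=3/7b
12) 2079.832ms=33/7b +378.151ms=6/7b
13) 2457.983ms=39/7b +189.076ms=3/7b
14) 2647.059ms=6b +330.882ms=3/4b
15) 2977.941ms=27/4b +330.882ms=3/4b
16) 3308.824ms=15/2b +661.765ms=3/2b
17) 3970.588ms=9b +441.176ms=1b
18) 4411.765ms=10b +441.176ms=1b
19) 4852.941ms=11b +441.176ms=1b
Σ=12b of 12 (136bpm 3/8) — PASS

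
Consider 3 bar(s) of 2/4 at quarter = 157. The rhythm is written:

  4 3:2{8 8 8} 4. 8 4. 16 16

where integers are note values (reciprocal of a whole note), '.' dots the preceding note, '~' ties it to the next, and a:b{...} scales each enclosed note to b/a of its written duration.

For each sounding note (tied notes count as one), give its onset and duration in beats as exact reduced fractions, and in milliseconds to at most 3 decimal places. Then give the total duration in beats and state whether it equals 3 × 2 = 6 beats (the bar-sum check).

1) 0.0ms=0b +382.166ms=1b
2) 382.166ms=1b +127.389ms=1/3b
3) 509.554ms=4/3b +127.389ms=1/3b
4) 636.943ms=5/3b +127.389ms=1/3b
5) 764.331ms=2b +573.248ms=3/2b
6) 1337.58ms=7/2b +191.083ms=1/2b
7) 1528.662ms=4b +573.248ms=3/2b
8) 2101.911ms=11/2b +95.541ms=1/4b
9) 2197.452ms=23/4b +95.541ms=1/4b
Σ=6b of 6 (157bpm 2/4) — PASS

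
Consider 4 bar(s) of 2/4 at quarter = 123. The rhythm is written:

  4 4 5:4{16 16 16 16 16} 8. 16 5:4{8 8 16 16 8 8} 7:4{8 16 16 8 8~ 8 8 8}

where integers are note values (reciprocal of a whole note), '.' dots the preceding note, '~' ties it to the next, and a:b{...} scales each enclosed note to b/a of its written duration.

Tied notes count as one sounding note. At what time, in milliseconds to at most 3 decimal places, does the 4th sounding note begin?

note 4 onset = 11/5b = 1073.171ms

1. 0.0ms @ 0 + 487.805ms (1)
2. 487.805ms @ 1 + 487.805ms (1)
3. 975.61ms @ 2 + 97.561ms (1/5)
4. 1073.171ms @ 11/5 + 97.561ms (1/5)
5. 1170.732ms @ 12/5 + 97.561ms (1/5)
6. 1268.293ms @ 13/5 + 97.561ms (1/5)
7. 1365.854ms @ 14/5 + 97.561ms (1/5)
8. 1463.415ms @ 3 + 365.854ms (3/4)
9. 1829.268ms @ 15/4 + 121.951ms (1/4)
10. 1951.22ms @ 4 + 195.122ms (2/5)
11. 2146.341ms @ 22/5 + 195.122ms (2/5)
12. 2341.463ms @ 24/5 + 97.561ms (1/5)
13. 2439.024ms @ 5 + 97.561ms (1/5)
14. 2536.585ms @ 26/5 + 195.122ms (2/5)
15. 2731.707ms @ 28/5 + 195.122ms (2/5)
16. 2926.829ms @ 6 + 139.373ms (2/7)
17. 3066.202ms @ 44/7 + 69.686ms (1/7)
18. 3135.889ms @ 45/7 + 69.686ms (1/7)
19. 3205.575ms @ 46/7 + 139.373ms (2/7)
20. 3344.948ms @ 48/7 + 278.746ms (4/7)
21. 3623.693ms @ 52/7 + 139.373ms (2/7)
22. 3763.066ms @ 54/7 + 139.373ms (2/7)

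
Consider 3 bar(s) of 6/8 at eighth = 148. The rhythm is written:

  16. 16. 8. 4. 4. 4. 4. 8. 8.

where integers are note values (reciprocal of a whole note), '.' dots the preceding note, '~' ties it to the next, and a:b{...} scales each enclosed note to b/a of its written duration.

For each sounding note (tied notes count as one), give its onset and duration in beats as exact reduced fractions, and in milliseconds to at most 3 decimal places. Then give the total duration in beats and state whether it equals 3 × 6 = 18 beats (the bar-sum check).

1) 0.0ms=0b +304.054ms=3/4b
2) 304.054ms=3/4b +304.054ms=3/4b
3) 608.108ms=3/2b +608.108ms=3/2b
4) 1216.216ms=3b +1216.216ms=3b
5) 2432.432ms=6b +1216.216ms=3b
6) 3648.649ms=9b +1216.216ms=3b
7) 4864.865ms=12b +1216.216ms=3b
8) 6081.081ms=15b +608.108ms=3/2b
9) 6689.189ms=33/2b +608.108ms=3/2b
Σ=18b of 18 (148bpm 6/8) — PASS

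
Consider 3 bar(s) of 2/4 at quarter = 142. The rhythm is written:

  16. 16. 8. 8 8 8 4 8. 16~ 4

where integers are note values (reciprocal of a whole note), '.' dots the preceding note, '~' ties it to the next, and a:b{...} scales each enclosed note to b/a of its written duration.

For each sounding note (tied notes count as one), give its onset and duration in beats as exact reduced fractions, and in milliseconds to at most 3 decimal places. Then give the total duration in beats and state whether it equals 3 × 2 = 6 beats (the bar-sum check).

1) 0.0ms=0b +158.451ms=3/8b
2) 158.451ms=3/8b +158.451ms=3/8b
3) 316.901ms=3/4b +316.901ms=3/4b
4) 633.803ms=3/2b +211.268ms=1/2b
5) 845.07ms=2b +211.268ms=1/2b
6) 1056.338ms=5/2b +211.268ms=1/2b
7) 1267.606ms=3b +422.535ms=1b
8) 1690.141ms=4b +316.901ms=3/4b
9) 2007.042ms=19/4b +528.169ms=5/4b
Σ=6b of 6 (142bpm 2/4) — PASS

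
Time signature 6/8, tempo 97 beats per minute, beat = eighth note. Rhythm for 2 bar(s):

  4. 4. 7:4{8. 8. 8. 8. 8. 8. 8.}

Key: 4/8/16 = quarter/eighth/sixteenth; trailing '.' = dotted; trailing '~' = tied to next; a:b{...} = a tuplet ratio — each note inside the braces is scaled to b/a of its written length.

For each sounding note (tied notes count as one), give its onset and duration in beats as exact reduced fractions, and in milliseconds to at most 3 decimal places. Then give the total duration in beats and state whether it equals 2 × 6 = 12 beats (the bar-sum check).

1) 0.0ms=0b +1855.67ms=3b
2) 1855.67ms=3b +1855.67ms=3b
3) 3711.34ms=6b +530.191ms=6/7b
4) 4241.532ms=48/7b +530.191ms=6/7b
5) 4771.723ms=54/7b +530.191ms=6/7b
6) 5301.915ms=60/7b +530.191ms=6/7b
7) 5832.106ms=66/7b +530.191ms=6/7b
8) 6362.297ms=72/7b +530.191ms=6/7b
9) 6892.489ms=78/7b +530.191ms=6/7b
Σ=12b of 12 (97bpm 6/8) — PASS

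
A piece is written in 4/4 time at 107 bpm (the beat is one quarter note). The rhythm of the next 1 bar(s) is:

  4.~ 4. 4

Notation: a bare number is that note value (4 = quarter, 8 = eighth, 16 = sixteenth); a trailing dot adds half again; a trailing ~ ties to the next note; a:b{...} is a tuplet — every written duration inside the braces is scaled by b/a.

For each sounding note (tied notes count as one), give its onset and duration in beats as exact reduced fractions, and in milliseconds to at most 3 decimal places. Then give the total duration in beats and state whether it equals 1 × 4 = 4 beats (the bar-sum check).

1) 0.0ms=0b +1682.243ms=3b
2) 1682.243ms=3b +560.748ms=1b
Σ=4b of 4 (107bpm 4/4) — PASS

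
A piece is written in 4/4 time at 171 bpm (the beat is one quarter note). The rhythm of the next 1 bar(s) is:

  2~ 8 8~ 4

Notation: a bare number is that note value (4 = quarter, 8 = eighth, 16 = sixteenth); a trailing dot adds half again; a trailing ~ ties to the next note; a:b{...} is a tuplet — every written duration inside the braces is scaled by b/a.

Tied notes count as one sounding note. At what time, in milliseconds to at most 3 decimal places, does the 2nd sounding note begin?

1. 0.0ms @ 0 + 877.193ms (5/2)
2. 877.193ms @ 5/2 + 526.316ms (3/2)

note 2 onset = 5/2b = 877.193ms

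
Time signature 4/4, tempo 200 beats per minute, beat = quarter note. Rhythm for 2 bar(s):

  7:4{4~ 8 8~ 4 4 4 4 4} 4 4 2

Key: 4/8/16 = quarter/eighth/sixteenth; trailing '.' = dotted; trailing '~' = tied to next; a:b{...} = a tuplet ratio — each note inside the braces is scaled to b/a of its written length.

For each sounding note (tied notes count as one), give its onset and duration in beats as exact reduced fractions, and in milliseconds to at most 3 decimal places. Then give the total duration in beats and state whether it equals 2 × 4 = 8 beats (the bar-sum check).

1) 0.0ms=0b +257.143ms=6/7b
2) 257.143ms=6/7b +257.143ms=6/7b
3) 514.286ms=12/7b +171.429ms=4/7b
4) 685.714ms=16/7b +171.429ms=4/7b
5) 857.143ms=20/7b +171.429ms=4/7b
6) 1028.571ms=24/7b +171.429ms=4/7b
7) 1200.0ms=4b +300.0ms=1b
8) 1500.0ms=5b +300.0ms=1b
9) 1800.0ms=6b +600.0ms=2b
Σ=8b of 8 (200bpm 4/4) — PASS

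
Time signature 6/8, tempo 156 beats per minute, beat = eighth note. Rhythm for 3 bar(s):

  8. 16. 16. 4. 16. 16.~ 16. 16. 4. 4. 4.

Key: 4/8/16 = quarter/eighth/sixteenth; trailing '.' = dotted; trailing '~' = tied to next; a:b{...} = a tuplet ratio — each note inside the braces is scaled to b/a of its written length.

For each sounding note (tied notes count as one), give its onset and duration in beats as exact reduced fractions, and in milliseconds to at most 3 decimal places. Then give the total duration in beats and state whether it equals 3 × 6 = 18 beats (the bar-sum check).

1) 0.0ms=0b +576.923ms=3/2b
2) 576.923ms=3/2b +288.462ms=3/4b
3) 865.385ms=9/4b +288.462ms=3/4b
4) 1153.846ms=3b +1153.846ms=3b
5) 2307.692ms=6b +288.462ms=3/4b
6) 2596.154ms=27/4b +576.923ms=3/2b
7) 3173.077ms=33/4b +288.462ms=3/4b
8) 3461.538ms=9b +1153.846ms=3b
9) 4615.385ms=12b +1153.846ms=3b
10) 5769.231ms=15b +1153.846ms=3b
Σ=18b of 18 (156bpm 6/8) — PASS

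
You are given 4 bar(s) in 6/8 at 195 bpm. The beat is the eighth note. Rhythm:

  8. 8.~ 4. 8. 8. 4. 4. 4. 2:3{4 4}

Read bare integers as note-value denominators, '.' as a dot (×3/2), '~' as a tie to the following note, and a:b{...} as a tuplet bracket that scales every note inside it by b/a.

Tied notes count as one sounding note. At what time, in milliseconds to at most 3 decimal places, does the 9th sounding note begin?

note 9 onset = 21b = 6461.538ms

1. 0.0ms @ 0 + 461.538ms (3/2)
2. 461.538ms @ 3/2 + 1384.615ms (9/2)
3. 1846.154ms @ 6 + 461.538ms (3/2)
4. 2307.692ms @ 15/2 + 461.538ms (3/2)
5. 2769.231ms @ 9 + 923.077ms (3)
6. 3692.308ms @ 12 + 923.077ms (3)
7. 4615.385ms @ 15 + 923.077ms (3)
8. 5538.462ms @ 18 + 923.077ms (3)
9. 6461.538ms @ 21 + 923.077ms (3)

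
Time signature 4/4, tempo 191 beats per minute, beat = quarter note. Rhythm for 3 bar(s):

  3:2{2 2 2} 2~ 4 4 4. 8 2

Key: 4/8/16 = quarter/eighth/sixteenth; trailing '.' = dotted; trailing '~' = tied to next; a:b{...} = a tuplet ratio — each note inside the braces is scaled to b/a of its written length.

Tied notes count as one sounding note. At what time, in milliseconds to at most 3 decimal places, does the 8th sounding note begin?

note 8 onset = 10b = 3141.361ms

1. 0.0ms @ 0 + 418.848ms (4/3)
2. 418.848ms @ 4/3 + 418.848ms (4/3)
3. 837.696ms @ 8/3 + 418.848ms (4/3)
4. 1256.545ms @ 4 + 942.408ms (3)
5. 2198.953ms @ 7 + 314.136ms (1)
6. 2513.089ms @ 8 + 471.204ms (3/2)
7. 2984.293ms @ 19/2 + 157.068ms (1/2)
8. 3141.361ms @ 10 + 628.272ms (2)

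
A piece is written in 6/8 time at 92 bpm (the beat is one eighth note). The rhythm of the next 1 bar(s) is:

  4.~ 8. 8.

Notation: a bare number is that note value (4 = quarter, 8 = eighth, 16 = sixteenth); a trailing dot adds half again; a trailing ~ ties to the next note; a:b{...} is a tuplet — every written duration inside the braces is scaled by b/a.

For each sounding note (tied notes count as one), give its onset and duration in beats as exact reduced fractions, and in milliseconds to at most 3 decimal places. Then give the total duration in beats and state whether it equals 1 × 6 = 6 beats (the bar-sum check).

1) 0.0ms=0b +2934.783ms=9/2b
2) 2934.783ms=9/2b +978.261ms=3/2b
Σ=6b of 6 (92bpm 6/8) — PASS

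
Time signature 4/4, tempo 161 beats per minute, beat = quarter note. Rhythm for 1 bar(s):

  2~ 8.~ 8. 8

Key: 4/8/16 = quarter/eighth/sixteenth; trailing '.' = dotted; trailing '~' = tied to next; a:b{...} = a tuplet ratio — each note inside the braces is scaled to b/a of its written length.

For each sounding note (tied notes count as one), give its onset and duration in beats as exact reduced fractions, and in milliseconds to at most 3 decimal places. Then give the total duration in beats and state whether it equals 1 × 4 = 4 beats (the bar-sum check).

1) 0.0ms=0b +1304.348ms=7/2b
2) 1304.348ms=7/2b +186.335ms=1/2b
Σ=4b of 4 (161bpm 4/4) — PASS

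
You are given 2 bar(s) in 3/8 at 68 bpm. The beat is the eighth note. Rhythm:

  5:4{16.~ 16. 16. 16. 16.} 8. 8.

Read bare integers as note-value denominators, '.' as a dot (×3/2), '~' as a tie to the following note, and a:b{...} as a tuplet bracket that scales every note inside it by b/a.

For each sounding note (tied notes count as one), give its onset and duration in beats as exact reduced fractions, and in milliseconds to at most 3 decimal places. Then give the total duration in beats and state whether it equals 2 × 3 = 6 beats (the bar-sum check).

1) 0.0ms=0b +1058.824ms=6/5b
2) 1058.824ms=6/5b +529.412ms=3/5b
3) 1588.235ms=9/5b +529.412ms=3/5b
4) 2117.647ms=12/5b +529.412ms=3/5b
5) 2647.059ms=3b +1323.529ms=3/2b
6) 3970.588ms=9/2b +1323.529ms=3/2b
Σ=6b of 6 (68bpm 3/8) — PASS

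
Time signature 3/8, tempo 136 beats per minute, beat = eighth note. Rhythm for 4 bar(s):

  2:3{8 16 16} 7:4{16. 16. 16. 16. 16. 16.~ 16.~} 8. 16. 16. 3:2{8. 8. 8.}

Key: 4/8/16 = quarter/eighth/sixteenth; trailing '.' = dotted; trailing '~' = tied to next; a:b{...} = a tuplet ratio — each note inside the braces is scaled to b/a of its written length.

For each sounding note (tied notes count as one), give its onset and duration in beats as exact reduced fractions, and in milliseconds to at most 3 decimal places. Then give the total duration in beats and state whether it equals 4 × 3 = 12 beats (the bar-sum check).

1) 0.0ms=0b +661.765ms=3/2b
2) 661.765ms=3/2b +330.882ms=3/4b
3) 992.647ms=9/4b +330.882ms=3/4b
4) 1323.529ms=3b +189.076ms=3/7b
5) 1512.605ms=24/7b +189.076ms=3/7b
6) 1701.681ms=27/7b +189.076ms=3/7b
7) 1890.756ms=30/7b +189.076ms=3/7b
8) 2079.832ms=33/7b +189.076ms=3/7b
9) 2268.908ms=36/7b +1039.916ms=33/14b
10) 3308.824ms=15/2b +330.882ms=3/4b
11) 3639.706ms=33/4b +330.882ms=3/4b
12) 3970.588ms=9b +441.176ms=1b
13) 4411.765ms=10b +441.176ms=1b
14) 4852.941ms=11b +441.176ms=1b
Σ=12b of 12 (136bpm 3/8) — PASS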